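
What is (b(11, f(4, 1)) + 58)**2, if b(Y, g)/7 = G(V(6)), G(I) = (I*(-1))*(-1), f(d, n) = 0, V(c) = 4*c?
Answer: 51076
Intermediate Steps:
G(I) = I (G(I) = -I*(-1) = I)
b(Y, g) = 168 (b(Y, g) = 7*(4*6) = 7*24 = 168)
(b(11, f(4, 1)) + 58)**2 = (168 + 58)**2 = 226**2 = 51076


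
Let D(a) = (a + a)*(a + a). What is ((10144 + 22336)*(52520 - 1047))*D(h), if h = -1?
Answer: 6687372160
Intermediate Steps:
D(a) = 4*a**2 (D(a) = (2*a)*(2*a) = 4*a**2)
((10144 + 22336)*(52520 - 1047))*D(h) = ((10144 + 22336)*(52520 - 1047))*(4*(-1)**2) = (32480*51473)*(4*1) = 1671843040*4 = 6687372160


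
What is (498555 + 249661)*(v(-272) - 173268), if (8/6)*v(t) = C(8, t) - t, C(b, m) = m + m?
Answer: -129794525952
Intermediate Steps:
C(b, m) = 2*m
v(t) = 3*t/4 (v(t) = 3*(2*t - t)/4 = 3*t/4)
(498555 + 249661)*(v(-272) - 173268) = (498555 + 249661)*((3/4)*(-272) - 173268) = 748216*(-204 - 173268) = 748216*(-173472) = -129794525952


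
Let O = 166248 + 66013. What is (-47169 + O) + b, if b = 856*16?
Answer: 198788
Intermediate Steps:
O = 232261
b = 13696
(-47169 + O) + b = (-47169 + 232261) + 13696 = 185092 + 13696 = 198788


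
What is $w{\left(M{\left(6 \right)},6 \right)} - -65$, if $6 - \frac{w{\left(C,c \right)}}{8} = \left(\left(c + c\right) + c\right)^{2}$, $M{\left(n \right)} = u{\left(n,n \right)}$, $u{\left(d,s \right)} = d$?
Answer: $-2479$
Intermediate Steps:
$M{\left(n \right)} = n$
$w{\left(C,c \right)} = 48 - 72 c^{2}$ ($w{\left(C,c \right)} = 48 - 8 \left(\left(c + c\right) + c\right)^{2} = 48 - 8 \left(2 c + c\right)^{2} = 48 - 8 \left(3 c\right)^{2} = 48 - 8 \cdot 9 c^{2} = 48 - 72 c^{2}$)
$w{\left(M{\left(6 \right)},6 \right)} - -65 = \left(48 - 72 \cdot 6^{2}\right) - -65 = \left(48 - 2592\right) + 65 = -2544 + 65 = -2479$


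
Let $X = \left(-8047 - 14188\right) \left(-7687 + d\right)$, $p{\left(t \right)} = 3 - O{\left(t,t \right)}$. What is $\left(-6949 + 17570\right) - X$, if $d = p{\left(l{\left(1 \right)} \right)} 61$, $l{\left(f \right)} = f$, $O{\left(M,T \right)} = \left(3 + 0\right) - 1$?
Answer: $-169553489$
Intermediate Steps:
$O{\left(M,T \right)} = 2$ ($O{\left(M,T \right)} = 3 - 1 = 2$)
$p{\left(t \right)} = 1$ ($p{\left(t \right)} = 3 - 2 = 1$)
$d = 61$ ($d = 1 \cdot 61 = 61$)
$X = 169564110$ ($X = \left(-8047 - 14188\right) \left(-7687 + 61\right) = \left(-22235\right) \left(-7626\right) = 169564110$)
$\left(-6949 + 17570\right) - X = \left(-6949 + 17570\right) - 169564110 = 10621 - 169564110 = -169553489$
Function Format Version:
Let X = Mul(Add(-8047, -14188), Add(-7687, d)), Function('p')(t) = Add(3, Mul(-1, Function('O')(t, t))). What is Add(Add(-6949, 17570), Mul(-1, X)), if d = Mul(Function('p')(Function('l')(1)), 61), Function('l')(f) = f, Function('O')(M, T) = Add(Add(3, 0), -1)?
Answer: -169553489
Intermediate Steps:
Function('O')(M, T) = 2 (Function('O')(M, T) = Add(3, -1) = 2)
Function('p')(t) = 1 (Function('p')(t) = Add(3, Mul(-1, 2)) = Add(3, -2) = 1)
d = 61 (d = Mul(1, 61) = 61)
X = 169564110 (X = Mul(Add(-8047, -14188), Add(-7687, 61)) = Mul(-22235, -7626) = 169564110)
Add(Add(-6949, 17570), Mul(-1, X)) = Add(Add(-6949, 17570), Mul(-1, 169564110)) = Add(10621, -169564110) = -169553489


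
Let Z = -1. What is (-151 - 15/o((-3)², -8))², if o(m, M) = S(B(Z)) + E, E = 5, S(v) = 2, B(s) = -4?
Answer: 1149184/49 ≈ 23453.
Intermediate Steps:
o(m, M) = 7 (o(m, M) = 2 + 5 = 7)
(-151 - 15/o((-3)², -8))² = (-151 - 15/7)² = (-1072/7)² = 1149184/49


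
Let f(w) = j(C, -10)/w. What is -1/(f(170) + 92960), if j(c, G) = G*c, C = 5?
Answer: -17/1580315 ≈ -1.0757e-5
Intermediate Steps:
f(w) = -50/w (f(w) = (-10*5)/w = -50/w)
-1/(f(170) + 92960) = -1/(-50/170 + 92960) = -1/(-50*1/170 + 92960) = -1/(-5/17 + 92960) = -1/1580315/17 = -1*17/1580315 = -17/1580315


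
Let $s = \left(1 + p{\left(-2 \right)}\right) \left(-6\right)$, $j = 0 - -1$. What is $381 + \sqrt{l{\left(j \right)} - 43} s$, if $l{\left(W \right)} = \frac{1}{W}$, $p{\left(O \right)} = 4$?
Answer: $381 - 30 i \sqrt{42} \approx 381.0 - 194.42 i$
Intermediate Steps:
$j = 1$ ($j = 0 + 1 = 1$)
$s = -30$ ($s = \left(1 + 4\right) \left(-6\right) = 5 \left(-6\right) = -30$)
$381 + \sqrt{l{\left(j \right)} - 43} s = 381 + \sqrt{1^{-1} - 43} \left(-30\right) = 381 + \sqrt{1 - 43} \left(-30\right) = 381 + \sqrt{-42} \left(-30\right) = 381 + i \sqrt{42} \left(-30\right) = 381 - 30 i \sqrt{42}$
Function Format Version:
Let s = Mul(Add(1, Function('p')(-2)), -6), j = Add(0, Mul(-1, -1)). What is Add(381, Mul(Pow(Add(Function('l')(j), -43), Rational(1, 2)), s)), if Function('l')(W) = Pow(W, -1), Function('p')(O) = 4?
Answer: Add(381, Mul(-30, I, Pow(42, Rational(1, 2)))) ≈ Add(381.00, Mul(-194.42, I))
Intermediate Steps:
j = 1 (j = Add(0, 1) = 1)
s = -30 (s = Mul(Add(1, 4), -6) = Mul(5, -6) = -30)
Add(381, Mul(Pow(Add(Function('l')(j), -43), Rational(1, 2)), s)) = Add(381, Mul(Pow(Add(Pow(1, -1), -43), Rational(1, 2)), -30)) = Add(381, Mul(Pow(Add(1, -43), Rational(1, 2)), -30)) = Add(381, Mul(Pow(-42, Rational(1, 2)), -30)) = Add(381, Mul(Mul(I, Pow(42, Rational(1, 2))), -30)) = Add(381, Mul(-30, I, Pow(42, Rational(1, 2))))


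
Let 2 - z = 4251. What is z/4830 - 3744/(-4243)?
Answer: 7859/2927670 ≈ 0.0026844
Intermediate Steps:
z = -4249 (z = 2 - 1*4251 = 2 - 4251 = -4249)
z/4830 - 3744/(-4243) = -4249/4830 - 3744/(-4243) = -4249*1/4830 - 3744*(-1/4243) = -607/690 + 3744/4243 = 7859/2927670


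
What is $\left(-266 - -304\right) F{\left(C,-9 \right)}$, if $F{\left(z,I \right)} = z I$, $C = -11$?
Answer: $3762$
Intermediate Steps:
$F{\left(z,I \right)} = I z$
$\left(-266 - -304\right) F{\left(C,-9 \right)} = \left(-266 - -304\right) \left(\left(-9\right) \left(-11\right)\right) = \left(-266 + 304\right) 99 = 38 \cdot 99 = 3762$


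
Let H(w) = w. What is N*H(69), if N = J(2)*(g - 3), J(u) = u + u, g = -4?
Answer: -1932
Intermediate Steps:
J(u) = 2*u
N = -28 (N = (2*2)*(-4 - 3) = 4*(-7) = -28)
N*H(69) = -28*69 = -1932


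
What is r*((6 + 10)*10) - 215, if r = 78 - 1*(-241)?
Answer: 50825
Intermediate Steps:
r = 319 (r = 78 + 241 = 319)
r*((6 + 10)*10) - 215 = 319*((6 + 10)*10) - 215 = 319*(16*10) - 215 = 319*160 - 215 = 51040 - 215 = 50825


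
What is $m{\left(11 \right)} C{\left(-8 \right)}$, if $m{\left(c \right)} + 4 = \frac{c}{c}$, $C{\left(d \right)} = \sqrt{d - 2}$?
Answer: $- 3 i \sqrt{10} \approx - 9.4868 i$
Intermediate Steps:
$C{\left(d \right)} = \sqrt{-2 + d}$
$m{\left(c \right)} = -3$ ($m{\left(c \right)} = -4 + \frac{c}{c} = -4 + 1 = -3$)
$m{\left(11 \right)} C{\left(-8 \right)} = - 3 \sqrt{-2 - 8} = - 3 \sqrt{-10} = - 3 i \sqrt{10}$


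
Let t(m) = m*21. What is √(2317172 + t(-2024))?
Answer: 2*√568667 ≈ 1508.2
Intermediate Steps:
t(m) = 21*m
√(2317172 + t(-2024)) = √(2317172 + 21*(-2024)) = √(2317172 - 42504) = √2274668 = 2*√568667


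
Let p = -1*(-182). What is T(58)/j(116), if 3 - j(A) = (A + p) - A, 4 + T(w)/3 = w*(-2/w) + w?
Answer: -156/179 ≈ -0.87151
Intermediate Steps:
p = 182
T(w) = -18 + 3*w (T(w) = -12 + 3*(w*(-2/w) + w) = -12 + 3*(-2 + w) = -12 + (-6 + 3*w) = -18 + 3*w)
j(A) = -179 (j(A) = 3 - ((A + 182) - A) = 3 - ((182 + A) - A) = 3 - 1*182 = 3 - 182 = -179)
T(58)/j(116) = (-18 + 3*58)/(-179) = (-18 + 174)*(-1/179) = 156*(-1/179) = -156/179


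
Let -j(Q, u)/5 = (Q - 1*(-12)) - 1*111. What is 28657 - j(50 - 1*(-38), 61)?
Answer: 28602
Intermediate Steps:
j(Q, u) = 495 - 5*Q (j(Q, u) = -5*((Q - 1*(-12)) - 1*111) = -5*((Q + 12) - 111) = -5*((12 + Q) - 111) = -5*(-99 + Q) = 495 - 5*Q)
28657 - j(50 - 1*(-38), 61) = 28657 - (495 - 5*(50 - 1*(-38))) = 28657 - (495 - 5*(50 + 38)) = 28657 - (495 - 5*88) = 28657 - (495 - 440) = 28657 - 1*55 = 28657 - 55 = 28602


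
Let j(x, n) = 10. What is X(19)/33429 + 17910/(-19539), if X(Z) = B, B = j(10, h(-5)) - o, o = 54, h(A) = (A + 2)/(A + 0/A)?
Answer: -6056294/6597669 ≈ -0.91794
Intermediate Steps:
h(A) = (2 + A)/A (h(A) = (2 + A)/(A + 0) = (2 + A)/A)
B = -44 (B = 10 - 1*54 = 10 - 54 = -44)
X(Z) = -44
X(19)/33429 + 17910/(-19539) = -44/33429 + 17910/(-19539) = -44*1/33429 + 17910*(-1/19539) = -4/3039 - 1990/2171 = -6056294/6597669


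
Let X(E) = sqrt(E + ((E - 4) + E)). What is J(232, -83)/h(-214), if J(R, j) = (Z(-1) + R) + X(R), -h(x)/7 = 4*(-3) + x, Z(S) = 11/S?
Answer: 221/1582 + sqrt(173)/791 ≈ 0.15632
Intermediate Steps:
X(E) = sqrt(-4 + 3*E) (X(E) = sqrt(E + ((-4 + E) + E)) = sqrt(E + (-4 + 2*E)) = sqrt(-4 + 3*E))
h(x) = 84 - 7*x (h(x) = -7*(4*(-3) + x) = -7*(-12 + x) = 84 - 7*x)
J(R, j) = -11 + R + sqrt(-4 + 3*R) (J(R, j) = (11/(-1) + R) + sqrt(-4 + 3*R) = (11*(-1) + R) + sqrt(-4 + 3*R) = (-11 + R) + sqrt(-4 + 3*R) = -11 + R + sqrt(-4 + 3*R))
J(232, -83)/h(-214) = (-11 + 232 + sqrt(-4 + 3*232))/(84 - 7*(-214)) = (-11 + 232 + sqrt(-4 + 696))/(84 + 1498) = (-11 + 232 + sqrt(692))/1582 = (-11 + 232 + 2*sqrt(173))*(1/1582) = (221 + 2*sqrt(173))*(1/1582) = 221/1582 + sqrt(173)/791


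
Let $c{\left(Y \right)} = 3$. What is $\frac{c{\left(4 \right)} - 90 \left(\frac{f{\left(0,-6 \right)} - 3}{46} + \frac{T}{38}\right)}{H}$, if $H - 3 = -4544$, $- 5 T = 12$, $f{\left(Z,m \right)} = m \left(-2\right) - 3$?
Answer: $\frac{1335}{1984417} \approx 0.00067274$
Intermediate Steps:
$f{\left(Z,m \right)} = -3 - 2 m$ ($f{\left(Z,m \right)} = - 2 m - 3 = -3 - 2 m$)
$T = - \frac{12}{5}$ ($T = \left(- \frac{1}{5}\right) 12 = - \frac{12}{5} \approx -2.4$)
$H = -4541$ ($H = 3 - 4544 = -4541$)
$\frac{c{\left(4 \right)} - 90 \left(\frac{f{\left(0,-6 \right)} - 3}{46} + \frac{T}{38}\right)}{H} = \frac{3 - 90 \left(\frac{\left(-3 - -12\right) - 3}{46} - \frac{12}{5 \cdot 38}\right)}{-4541} = \left(3 - 90 \left(\left(\left(-3 + 12\right) - 3\right) \frac{1}{46} - \frac{6}{95}\right)\right) \left(- \frac{1}{4541}\right) = \left(3 - 90 \left(\left(9 - 3\right) \frac{1}{46} - \frac{6}{95}\right)\right) \left(- \frac{1}{4541}\right) = \left(3 - 90 \left(6 \cdot \frac{1}{46} - \frac{6}{95}\right)\right) \left(- \frac{1}{4541}\right) = \left(3 - 90 \left(\frac{3}{23} - \frac{6}{95}\right)\right) \left(- \frac{1}{4541}\right) = \left(3 - \frac{2646}{437}\right) \left(- \frac{1}{4541}\right) = \left(- \frac{1335}{437}\right) \left(- \frac{1}{4541}\right) = \frac{1335}{1984417}$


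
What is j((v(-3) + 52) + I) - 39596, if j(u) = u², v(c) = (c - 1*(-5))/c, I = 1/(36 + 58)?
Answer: -2939190863/79524 ≈ -36960.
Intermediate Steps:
I = 1/94 ≈ 0.010638
v(c) = (5 + c)/c (v(c) = (c + 5)/c = (5 + c)/c)
j((v(-3) + 52) + I) - 39596 = (((5 - 3)/(-3) + 52) + 1/94)² - 39596 = ((-⅓*2 + 52) + 1/94)² - 39596 = ((-⅔ + 52) + 1/94)² - 39596 = (154/3 + 1/94)² - 39596 = (14479/282)² - 39596 = 209641441/79524 - 39596 = -2939190863/79524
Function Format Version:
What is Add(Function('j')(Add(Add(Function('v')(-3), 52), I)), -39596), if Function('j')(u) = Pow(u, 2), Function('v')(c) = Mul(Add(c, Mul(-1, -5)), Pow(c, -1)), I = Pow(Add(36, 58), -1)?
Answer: Rational(-2939190863, 79524) ≈ -36960.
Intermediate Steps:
I = Rational(1, 94) (I = Pow(94, -1) = Rational(1, 94) ≈ 0.010638)
Function('v')(c) = Mul(Pow(c, -1), Add(5, c)) (Function('v')(c) = Mul(Add(c, 5), Pow(c, -1)) = Mul(Add(5, c), Pow(c, -1)) = Mul(Pow(c, -1), Add(5, c)))
Add(Function('j')(Add(Add(Function('v')(-3), 52), I)), -39596) = Add(Pow(Add(Add(Mul(Pow(-3, -1), Add(5, -3)), 52), Rational(1, 94)), 2), -39596) = Add(Pow(Add(Add(Mul(Rational(-1, 3), 2), 52), Rational(1, 94)), 2), -39596) = Add(Pow(Add(Add(Rational(-2, 3), 52), Rational(1, 94)), 2), -39596) = Add(Pow(Add(Rational(154, 3), Rational(1, 94)), 2), -39596) = Add(Pow(Rational(14479, 282), 2), -39596) = Add(Rational(209641441, 79524), -39596) = Rational(-2939190863, 79524)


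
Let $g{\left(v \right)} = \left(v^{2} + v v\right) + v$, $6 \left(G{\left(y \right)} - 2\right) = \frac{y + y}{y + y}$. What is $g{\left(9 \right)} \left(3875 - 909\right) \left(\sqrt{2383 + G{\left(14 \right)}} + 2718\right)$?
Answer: $1378531548 + 84531 \sqrt{85866} \approx 1.4033 \cdot 10^{9}$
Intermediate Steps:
$G{\left(y \right)} = \frac{13}{6}$ ($G{\left(y \right)} = 2 + \frac{\left(y + y\right) \frac{1}{y + y}}{6} = 2 + \frac{2 y \frac{1}{2 y}}{6} = 2 + \frac{1}{6} \cdot 1 = 2 + \frac{1}{6} = \frac{13}{6}$)
$g{\left(v \right)} = v + 2 v^{2}$ ($g{\left(v \right)} = \left(v^{2} + v^{2}\right) + v = 2 v^{2} + v = v + 2 v^{2}$)
$g{\left(9 \right)} \left(3875 - 909\right) \left(\sqrt{2383 + G{\left(14 \right)}} + 2718\right) = 9 \left(1 + 2 \cdot 9\right) \left(3875 - 909\right) \left(\sqrt{2383 + \frac{13}{6}} + 2718\right) = 9 \left(1 + 18\right) 2966 \left(\sqrt{\frac{14311}{6}} + 2718\right) = 9 \cdot 19 \cdot 2966 \left(\frac{\sqrt{85866}}{6} + 2718\right) = 171 \cdot 2966 \left(2718 + \frac{\sqrt{85866}}{6}\right) = 171 \left(8061588 + \frac{1483 \sqrt{85866}}{3}\right) = 1378531548 + 84531 \sqrt{85866}$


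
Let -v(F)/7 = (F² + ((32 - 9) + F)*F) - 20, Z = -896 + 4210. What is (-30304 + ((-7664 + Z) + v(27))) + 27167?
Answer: -21900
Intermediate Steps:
Z = 3314
v(F) = 140 - 7*F² - 7*F*(23 + F) (v(F) = -7*((F² + ((32 - 9) + F)*F) - 20) = -7*((F² + (23 + F)*F) - 20) = -7*((F² + F*(23 + F)) - 20) = -7*(-20 + F² + F*(23 + F)) = 140 - 7*F² - 7*F*(23 + F))
(-30304 + ((-7664 + Z) + v(27))) + 27167 = (-30304 + ((-7664 + 3314) + (140 - 161*27 - 14*27²))) + 27167 = (-30304 + (-4350 + (140 - 4347 - 14*729))) + 27167 = (-30304 + (-4350 + (140 - 4347 - 10206))) + 27167 = (-30304 + (-4350 - 14413)) + 27167 = (-30304 - 18763) + 27167 = -49067 + 27167 = -21900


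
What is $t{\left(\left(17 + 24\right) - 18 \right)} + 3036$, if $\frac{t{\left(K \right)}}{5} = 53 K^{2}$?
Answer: $143221$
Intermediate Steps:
$t{\left(K \right)} = 265 K^{2}$ ($t{\left(K \right)} = 5 \cdot 53 K^{2} = 265 K^{2}$)
$t{\left(\left(17 + 24\right) - 18 \right)} + 3036 = 265 \left(\left(17 + 24\right) - 18\right)^{2} + 3036 = 265 \left(41 - 18\right)^{2} + 3036 = 265 \cdot 23^{2} + 3036 = 265 \cdot 529 + 3036 = 140185 + 3036 = 143221$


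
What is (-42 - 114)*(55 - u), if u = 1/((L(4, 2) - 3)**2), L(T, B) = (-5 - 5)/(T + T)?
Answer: -2477124/289 ≈ -8571.4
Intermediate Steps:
L(T, B) = -5/T (L(T, B) = -10*1/(2*T) = -5/T)
u = 16/289 (u = 1/((-5/4 - 3)**2) = 1/((-17/4)**2) = 1/(289/16) = 16/289 ≈ 0.055363)
(-42 - 114)*(55 - u) = (-42 - 114)*(55 - 1*16/289) = -156*(55 - 16/289) = -156*15879/289 = -2477124/289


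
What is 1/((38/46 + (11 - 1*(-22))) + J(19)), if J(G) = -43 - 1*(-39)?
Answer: 23/686 ≈ 0.033528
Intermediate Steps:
J(G) = -4 (J(G) = -43 + 39 = -4)
1/((38/46 + (11 - 1*(-22))) + J(19)) = 1/((38/46 + (11 - 1*(-22))) - 4) = 1/(((1/46)*38 + (11 + 22)) - 4) = 1/((19/23 + 33) - 4) = 1/(778/23 - 4) = 1/(686/23) = 23/686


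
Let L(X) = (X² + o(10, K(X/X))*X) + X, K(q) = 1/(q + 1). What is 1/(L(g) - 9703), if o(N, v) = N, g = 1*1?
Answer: -1/9691 ≈ -0.00010319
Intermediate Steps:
g = 1
K(q) = 1/(1 + q)
L(X) = X² + 11*X (L(X) = (X² + 10*X) + X = X² + 11*X)
1/(L(g) - 9703) = 1/(1*(11 + 1) - 9703) = 1/(1*12 - 9703) = 1/(12 - 9703) = 1/(-9691) = -1/9691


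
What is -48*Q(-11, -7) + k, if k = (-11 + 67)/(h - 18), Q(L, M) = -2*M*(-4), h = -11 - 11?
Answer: 13433/5 ≈ 2686.6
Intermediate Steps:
h = -22
Q(L, M) = 8*M
k = -7/5 (k = (-11 + 67)/(-22 - 18) = 56/(-40) = 56*(-1/40) = -7/5 ≈ -1.4000)
-48*Q(-11, -7) + k = -384*(-7) - 7/5 = -48*(-56) - 7/5 = 2688 - 7/5 = 13433/5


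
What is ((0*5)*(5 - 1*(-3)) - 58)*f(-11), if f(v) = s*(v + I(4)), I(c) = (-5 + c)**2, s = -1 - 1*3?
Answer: -2320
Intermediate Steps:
s = -4 (s = -1 - 3 = -4)
f(v) = -4 - 4*v (f(v) = -4*(v + (-5 + 4)**2) = -4*(v + (-1)**2) = -4*(v + 1) = -4*(1 + v) = -4 - 4*v)
((0*5)*(5 - 1*(-3)) - 58)*f(-11) = ((0*5)*(5 - 1*(-3)) - 58)*(-4 - 4*(-11)) = (0*(5 + 3) - 58)*(-4 + 44) = (0*8 - 58)*40 = (0 - 58)*40 = -58*40 = -2320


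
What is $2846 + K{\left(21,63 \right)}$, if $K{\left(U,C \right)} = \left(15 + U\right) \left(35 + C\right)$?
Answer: $6374$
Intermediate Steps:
$2846 + K{\left(21,63 \right)} = 2846 + \left(525 + 15 \cdot 63 + 35 \cdot 21 + 63 \cdot 21\right) = 2846 + \left(525 + 945 + 735 + 1323\right) = 2846 + 3528 = 6374$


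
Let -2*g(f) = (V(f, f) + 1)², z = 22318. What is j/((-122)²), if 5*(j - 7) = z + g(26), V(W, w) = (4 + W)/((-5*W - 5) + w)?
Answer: 106229149/353673608 ≈ 0.30036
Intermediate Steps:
V(W, w) = (4 + W)/(-5 + w - 5*W) (V(W, w) = (4 + W)/((-5 - 5*W) + w) = (4 + W)/(-5 + w - 5*W))
g(f) = -(1 + (4 + f)/(-5 - 4*f))²/2 (g(f) = -((4 + f)/(-5 + f - 5*f) + 1)²/2 = -((4 + f)/(-5 - 4*f) + 1)²/2 = -(1 + (4 + f)/(-5 - 4*f))²/2)
j = 106229149/23762 (j = 7 + (22318 - (1 + 3*26)²/(2*(5 + 4*26)²))/5 = 7 + (22318 - (1 + 78)²/(2*(5 + 104)²))/5 = 7 + (22318 - ½*79²/109²)/5 = 7 + (22318 - ½*6241*1/11881)/5 = 7 + (22318 - 6241/23762)/5 = 7 + (⅕)*(530314075/23762) = 7 + 106062815/23762 = 106229149/23762 ≈ 4470.5)
j/((-122)²) = 106229149/(23762*((-122)²)) = (106229149/23762)/14884 = (106229149/23762)*(1/14884) = 106229149/353673608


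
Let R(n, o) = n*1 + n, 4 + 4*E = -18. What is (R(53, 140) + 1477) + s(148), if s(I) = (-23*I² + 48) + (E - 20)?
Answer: -1004373/2 ≈ -5.0219e+5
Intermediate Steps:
E = -11/2 (E = -1 + (¼)*(-18) = -1 - 9/2 = -11/2 ≈ -5.5000)
R(n, o) = 2*n (R(n, o) = n + n = 2*n)
s(I) = 45/2 - 23*I² (s(I) = (-23*I² + 48) + (-11/2 - 20) = (48 - 23*I²) - 51/2 = 45/2 - 23*I²)
(R(53, 140) + 1477) + s(148) = (2*53 + 1477) + (45/2 - 23*148²) = (106 + 1477) + (45/2 - 23*21904) = 1583 + (45/2 - 503792) = 1583 - 1007539/2 = -1004373/2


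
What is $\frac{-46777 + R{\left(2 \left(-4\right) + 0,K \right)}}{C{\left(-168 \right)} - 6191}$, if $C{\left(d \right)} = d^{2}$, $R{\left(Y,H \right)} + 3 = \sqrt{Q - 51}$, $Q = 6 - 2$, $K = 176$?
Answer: $- \frac{46780}{22033} + \frac{i \sqrt{47}}{22033} \approx -2.1232 + 0.00031115 i$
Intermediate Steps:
$Q = 4$ ($Q = 6 - 2 = 4$)
$R{\left(Y,H \right)} = -3 + i \sqrt{47}$ ($R{\left(Y,H \right)} = -3 + \sqrt{4 - 51} = -3 + \sqrt{-47} = -3 + i \sqrt{47}$)
$\frac{-46777 + R{\left(2 \left(-4\right) + 0,K \right)}}{C{\left(-168 \right)} - 6191} = \frac{-46777 - \left(3 - i \sqrt{47}\right)}{\left(-168\right)^{2} - 6191} = \frac{-46780 + i \sqrt{47}}{28224 - 6191} = \frac{-46780 + i \sqrt{47}}{22033} = \left(-46780 + i \sqrt{47}\right) \frac{1}{22033} = - \frac{46780}{22033} + \frac{i \sqrt{47}}{22033}$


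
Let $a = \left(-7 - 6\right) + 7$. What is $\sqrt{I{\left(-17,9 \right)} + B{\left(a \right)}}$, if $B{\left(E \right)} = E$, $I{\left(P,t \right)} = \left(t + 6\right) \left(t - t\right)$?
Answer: $i \sqrt{6} \approx 2.4495 i$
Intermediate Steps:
$a = -6$ ($a = -13 + 7 = -6$)
$I{\left(P,t \right)} = 0$ ($I{\left(P,t \right)} = \left(6 + t\right) 0 = 0$)
$\sqrt{I{\left(-17,9 \right)} + B{\left(a \right)}} = \sqrt{0 - 6} = \sqrt{-6} = i \sqrt{6}$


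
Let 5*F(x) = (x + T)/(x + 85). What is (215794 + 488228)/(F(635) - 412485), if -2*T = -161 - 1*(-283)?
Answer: -1267239600/742472713 ≈ -1.7068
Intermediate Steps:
T = -61 (T = -(-161 - 1*(-283))/2 = -(-161 + 283)/2 = -½*122 = -61)
F(x) = (-61 + x)/(5*(85 + x)) (F(x) = ((x - 61)/(x + 85))/5 = ((-61 + x)/(85 + x))/5 = (-61 + x)/(5*(85 + x)))
(215794 + 488228)/(F(635) - 412485) = (215794 + 488228)/((-61 + 635)/(5*(85 + 635)) - 412485) = 704022/((⅕)*574/720 - 412485) = 704022/((⅕)*(1/720)*574 - 412485) = 704022/(287/1800 - 412485) = 704022/(-742472713/1800) = 704022*(-1800/742472713) = -1267239600/742472713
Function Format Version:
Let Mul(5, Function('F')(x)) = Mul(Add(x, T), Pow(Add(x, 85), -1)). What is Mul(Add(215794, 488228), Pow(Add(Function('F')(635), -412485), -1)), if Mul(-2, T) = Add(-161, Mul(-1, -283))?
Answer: Rational(-1267239600, 742472713) ≈ -1.7068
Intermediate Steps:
T = -61 (T = Mul(Rational(-1, 2), Add(-161, Mul(-1, -283))) = Mul(Rational(-1, 2), Add(-161, 283)) = Mul(Rational(-1, 2), 122) = -61)
Function('F')(x) = Mul(Rational(1, 5), Pow(Add(85, x), -1), Add(-61, x)) (Function('F')(x) = Mul(Rational(1, 5), Mul(Add(x, -61), Pow(Add(x, 85), -1))) = Mul(Rational(1, 5), Mul(Add(-61, x), Pow(Add(85, x), -1))) = Mul(Rational(1, 5), Mul(Pow(Add(85, x), -1), Add(-61, x))) = Mul(Rational(1, 5), Pow(Add(85, x), -1), Add(-61, x)))
Mul(Add(215794, 488228), Pow(Add(Function('F')(635), -412485), -1)) = Mul(Add(215794, 488228), Pow(Add(Mul(Rational(1, 5), Pow(Add(85, 635), -1), Add(-61, 635)), -412485), -1)) = Mul(704022, Pow(Add(Mul(Rational(1, 5), Pow(720, -1), 574), -412485), -1)) = Mul(704022, Pow(Add(Mul(Rational(1, 5), Rational(1, 720), 574), -412485), -1)) = Mul(704022, Pow(Add(Rational(287, 1800), -412485), -1)) = Mul(704022, Pow(Rational(-742472713, 1800), -1)) = Mul(704022, Rational(-1800, 742472713)) = Rational(-1267239600, 742472713)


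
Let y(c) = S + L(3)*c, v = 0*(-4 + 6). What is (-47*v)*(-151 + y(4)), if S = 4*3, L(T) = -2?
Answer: 0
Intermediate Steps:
S = 12
v = 0 (v = 0*2 = 0)
y(c) = 12 - 2*c
(-47*v)*(-151 + y(4)) = (-47*0)*(-151 + (12 - 2*4)) = 0*(-151 + (12 - 8)) = 0*(-151 + 4) = 0*(-147) = 0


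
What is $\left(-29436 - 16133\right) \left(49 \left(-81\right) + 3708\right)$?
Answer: $11893509$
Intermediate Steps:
$\left(-29436 - 16133\right) \left(49 \left(-81\right) + 3708\right) = - 45569 \left(-3969 + 3708\right) = \left(-45569\right) \left(-261\right) = 11893509$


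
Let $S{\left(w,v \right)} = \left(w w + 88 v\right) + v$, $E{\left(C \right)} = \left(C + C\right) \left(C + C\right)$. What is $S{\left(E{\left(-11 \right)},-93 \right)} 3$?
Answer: $677937$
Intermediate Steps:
$E{\left(C \right)} = 4 C^{2}$ ($E{\left(C \right)} = 2 C 2 C = 4 C^{2}$)
$S{\left(w,v \right)} = w^{2} + 89 v$ ($S{\left(w,v \right)} = \left(w^{2} + 88 v\right) + v = w^{2} + 89 v$)
$S{\left(E{\left(-11 \right)},-93 \right)} 3 = \left(\left(4 \left(-11\right)^{2}\right)^{2} + 89 \left(-93\right)\right) 3 = \left(\left(4 \cdot 121\right)^{2} - 8277\right) 3 = \left(484^{2} - 8277\right) 3 = \left(234256 - 8277\right) 3 = 225979 \cdot 3 = 677937$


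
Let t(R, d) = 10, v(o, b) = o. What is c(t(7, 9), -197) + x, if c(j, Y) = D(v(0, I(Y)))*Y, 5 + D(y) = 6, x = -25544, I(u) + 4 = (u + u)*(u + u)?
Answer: -25741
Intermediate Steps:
I(u) = -4 + 4*u² (I(u) = -4 + (u + u)*(u + u) = -4 + (2*u)*(2*u) = -4 + 4*u²)
D(y) = 1 (D(y) = -5 + 6 = 1)
c(j, Y) = Y (c(j, Y) = 1*Y = Y)
c(t(7, 9), -197) + x = -197 - 25544 = -25741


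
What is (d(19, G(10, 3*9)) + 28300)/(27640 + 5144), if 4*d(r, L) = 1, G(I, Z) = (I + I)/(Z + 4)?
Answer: 113201/131136 ≈ 0.86323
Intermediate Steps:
G(I, Z) = 2*I/(4 + Z) (G(I, Z) = (2*I)/(4 + Z) = 2*I/(4 + Z))
d(r, L) = 1/4 (d(r, L) = (1/4)*1 = 1/4)
(d(19, G(10, 3*9)) + 28300)/(27640 + 5144) = (1/4 + 28300)/(27640 + 5144) = (113201/4)/32784 = (113201/4)*(1/32784) = 113201/131136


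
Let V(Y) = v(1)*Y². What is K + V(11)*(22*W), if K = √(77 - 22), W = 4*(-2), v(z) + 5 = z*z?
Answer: 85184 + √55 ≈ 85191.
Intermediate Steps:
v(z) = -5 + z² (v(z) = -5 + z*z = -5 + z²)
W = -8
K = √55 ≈ 7.4162
V(Y) = -4*Y² (V(Y) = (-5 + 1²)*Y² = (-5 + 1)*Y² = -4*Y²)
K + V(11)*(22*W) = √55 + (-4*11²)*(22*(-8)) = √55 - 4*121*(-176) = √55 - 484*(-176) = √55 + 85184 = 85184 + √55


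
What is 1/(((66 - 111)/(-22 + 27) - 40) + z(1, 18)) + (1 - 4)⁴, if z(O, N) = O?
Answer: 3887/48 ≈ 80.979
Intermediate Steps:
1/(((66 - 111)/(-22 + 27) - 40) + z(1, 18)) + (1 - 4)⁴ = 1/(((66 - 111)/(-22 + 27) - 40) + 1) + (1 - 4)⁴ = 1/((-45/5 - 40) + 1) + (-3)⁴ = 1/((-45*⅕ - 40) + 1) + 81 = 1/((-9 - 40) + 1) + 81 = 1/(-49 + 1) + 81 = 1/(-48) + 81 = -1/48 + 81 = 3887/48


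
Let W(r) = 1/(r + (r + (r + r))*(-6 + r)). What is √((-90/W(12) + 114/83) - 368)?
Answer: I*√143887970/83 ≈ 144.52*I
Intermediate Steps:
W(r) = 1/(r + 3*r*(-6 + r)) (W(r) = 1/(r + (r + 2*r)*(-6 + r)) = 1/(r + (3*r)*(-6 + r)) = 1/(r + 3*r*(-6 + r)))
√((-90/W(12) + 114/83) - 368) = √((-90/(1/(12*(-17 + 3*12))) + 114/83) - 368) = √((-90/(1/(12*(-17 + 36))) + 114*(1/83)) - 368) = √((-90/((1/12)/19) + 114/83) - 368) = √((-90/((1/12)*(1/19)) + 114/83) - 368) = √((-90/1/228 + 114/83) - 368) = √((-90*228 + 114/83) - 368) = √((-20520 + 114/83) - 368) = √(-1703046/83 - 368) = √(-1733590/83) = I*√143887970/83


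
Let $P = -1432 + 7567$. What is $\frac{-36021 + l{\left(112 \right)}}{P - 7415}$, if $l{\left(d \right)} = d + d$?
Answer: $\frac{35797}{1280} \approx 27.966$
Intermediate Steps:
$P = 6135$
$l{\left(d \right)} = 2 d$
$\frac{-36021 + l{\left(112 \right)}}{P - 7415} = \frac{-36021 + 2 \cdot 112}{6135 - 7415} = \frac{-36021 + 224}{-1280} = \left(-35797\right) \left(- \frac{1}{1280}\right) = \frac{35797}{1280}$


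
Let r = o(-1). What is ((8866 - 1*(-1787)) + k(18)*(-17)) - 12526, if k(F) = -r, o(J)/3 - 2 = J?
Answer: -1822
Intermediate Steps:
o(J) = 6 + 3*J
r = 3 (r = 6 + 3*(-1) = 6 - 3 = 3)
k(F) = -3 (k(F) = -1*3 = -3)
((8866 - 1*(-1787)) + k(18)*(-17)) - 12526 = ((8866 - 1*(-1787)) - 3*(-17)) - 12526 = ((8866 + 1787) + 51) - 12526 = (10653 + 51) - 12526 = 10704 - 12526 = -1822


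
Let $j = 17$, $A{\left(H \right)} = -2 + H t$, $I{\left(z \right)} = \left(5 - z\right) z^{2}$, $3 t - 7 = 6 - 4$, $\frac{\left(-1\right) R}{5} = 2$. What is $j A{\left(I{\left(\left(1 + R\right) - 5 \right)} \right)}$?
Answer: $189890$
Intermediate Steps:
$R = -10$ ($R = \left(-5\right) 2 = -10$)
$t = 3$ ($t = \frac{7}{3} + \frac{6 - 4}{3} = \frac{7}{3} + \frac{1}{3} \cdot 2 = \frac{7}{3} + \frac{2}{3} = 3$)
$I{\left(z \right)} = z^{2} \left(5 - z\right)$
$A{\left(H \right)} = -2 + 3 H$ ($A{\left(H \right)} = -2 + H 3 = -2 + 3 H$)
$j A{\left(I{\left(\left(1 + R\right) - 5 \right)} \right)} = 17 \left(-2 + 3 \left(\left(1 - 10\right) - 5\right)^{2} \left(5 - \left(\left(1 - 10\right) - 5\right)\right)\right) = 17 \left(-2 + 3 \left(-9 - 5\right)^{2} \left(5 - \left(-9 - 5\right)\right)\right) = 17 \left(-2 + 3 \left(-14\right)^{2} \left(5 - -14\right)\right) = 17 \left(-2 + 3 \cdot 196 \left(5 + 14\right)\right) = 17 \left(-2 + 3 \cdot 196 \cdot 19\right) = 17 \left(-2 + 3 \cdot 3724\right) = 17 \left(-2 + 11172\right) = 17 \cdot 11170 = 189890$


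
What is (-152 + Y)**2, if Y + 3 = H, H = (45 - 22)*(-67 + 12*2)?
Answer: 1308736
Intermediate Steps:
H = -989 (H = 23*(-67 + 24) = 23*(-43) = -989)
Y = -992 (Y = -3 - 989 = -992)
(-152 + Y)**2 = (-152 - 992)**2 = (-1144)**2 = 1308736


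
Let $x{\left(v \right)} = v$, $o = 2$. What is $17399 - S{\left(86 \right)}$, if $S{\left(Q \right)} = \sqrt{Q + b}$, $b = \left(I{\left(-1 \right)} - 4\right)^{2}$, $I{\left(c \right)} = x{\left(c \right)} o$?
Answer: $17399 - \sqrt{122} \approx 17388.0$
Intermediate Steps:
$I{\left(c \right)} = 2 c$ ($I{\left(c \right)} = c 2 = 2 c$)
$b = 36$ ($b = \left(2 \left(-1\right) - 4\right)^{2} = \left(-2 - 4\right)^{2} = \left(-6\right)^{2} = 36$)
$S{\left(Q \right)} = \sqrt{36 + Q}$ ($S{\left(Q \right)} = \sqrt{Q + 36} = \sqrt{36 + Q}$)
$17399 - S{\left(86 \right)} = 17399 - \sqrt{36 + 86} = 17399 - \sqrt{122}$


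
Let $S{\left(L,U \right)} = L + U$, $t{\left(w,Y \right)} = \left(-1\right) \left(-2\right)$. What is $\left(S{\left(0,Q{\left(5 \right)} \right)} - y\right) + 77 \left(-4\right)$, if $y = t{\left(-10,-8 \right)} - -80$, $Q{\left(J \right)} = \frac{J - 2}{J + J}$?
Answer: $- \frac{3897}{10} \approx -389.7$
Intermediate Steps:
$Q{\left(J \right)} = \frac{-2 + J}{2 J}$
$t{\left(w,Y \right)} = 2$
$y = 82$ ($y = 2 - -80 = 2 + 80 = 82$)
$\left(S{\left(0,Q{\left(5 \right)} \right)} - y\right) + 77 \left(-4\right) = \left(\left(0 + \frac{-2 + 5}{2 \cdot 5}\right) - 82\right) + 77 \left(-4\right) = \left(\left(0 + \frac{1}{2} \cdot \frac{1}{5} \cdot 3\right) - 82\right) - 308 = \left(\left(0 + \frac{3}{10}\right) - 82\right) - 308 = \left(\frac{3}{10} - 82\right) - 308 = - \frac{817}{10} - 308 = - \frac{3897}{10}$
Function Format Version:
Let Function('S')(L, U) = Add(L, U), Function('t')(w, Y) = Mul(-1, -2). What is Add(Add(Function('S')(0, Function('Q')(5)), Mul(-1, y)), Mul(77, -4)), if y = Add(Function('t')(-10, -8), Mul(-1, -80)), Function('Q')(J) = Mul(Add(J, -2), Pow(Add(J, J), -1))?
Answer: Rational(-3897, 10) ≈ -389.70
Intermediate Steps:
Function('Q')(J) = Mul(Rational(1, 2), Pow(J, -1), Add(-2, J)) (Function('Q')(J) = Mul(Add(-2, J), Pow(Mul(2, J), -1)) = Mul(Add(-2, J), Mul(Rational(1, 2), Pow(J, -1))) = Mul(Rational(1, 2), Pow(J, -1), Add(-2, J)))
Function('t')(w, Y) = 2
y = 82 (y = Add(2, Mul(-1, -80)) = Add(2, 80) = 82)
Add(Add(Function('S')(0, Function('Q')(5)), Mul(-1, y)), Mul(77, -4)) = Add(Add(Add(0, Mul(Rational(1, 2), Pow(5, -1), Add(-2, 5))), Mul(-1, 82)), Mul(77, -4)) = Add(Add(Add(0, Mul(Rational(1, 2), Rational(1, 5), 3)), -82), -308) = Add(Add(Add(0, Rational(3, 10)), -82), -308) = Add(Add(Rational(3, 10), -82), -308) = Add(Rational(-817, 10), -308) = Rational(-3897, 10)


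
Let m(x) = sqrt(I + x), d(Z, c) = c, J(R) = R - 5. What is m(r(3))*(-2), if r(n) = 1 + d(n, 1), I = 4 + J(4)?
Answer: -2*sqrt(5) ≈ -4.4721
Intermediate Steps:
J(R) = -5 + R
I = 3 (I = 4 + (-5 + 4) = 4 - 1 = 3)
r(n) = 2 (r(n) = 1 + 1 = 2)
m(x) = sqrt(3 + x)
m(r(3))*(-2) = sqrt(3 + 2)*(-2) = sqrt(5)*(-2) = -2*sqrt(5)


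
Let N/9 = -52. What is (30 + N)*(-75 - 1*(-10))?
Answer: 28470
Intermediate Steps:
N = -468 (N = 9*(-52) = -468)
(30 + N)*(-75 - 1*(-10)) = (30 - 468)*(-75 - 1*(-10)) = -438*(-75 + 10) = -438*(-65) = 28470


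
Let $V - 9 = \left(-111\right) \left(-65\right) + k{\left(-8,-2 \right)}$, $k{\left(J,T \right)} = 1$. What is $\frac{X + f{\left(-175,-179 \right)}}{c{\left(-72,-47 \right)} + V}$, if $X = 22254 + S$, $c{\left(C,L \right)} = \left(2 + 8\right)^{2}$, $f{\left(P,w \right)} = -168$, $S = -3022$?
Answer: $\frac{19064}{7325} \approx 2.6026$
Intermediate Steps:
$c{\left(C,L \right)} = 100$ ($c{\left(C,L \right)} = 10^{2} = 100$)
$X = 19232$ ($X = 22254 - 3022 = 19232$)
$V = 7225$ ($V = 9 + \left(\left(-111\right) \left(-65\right) + 1\right) = 9 + \left(7215 + 1\right) = 9 + 7216 = 7225$)
$\frac{X + f{\left(-175,-179 \right)}}{c{\left(-72,-47 \right)} + V} = \frac{19232 - 168}{100 + 7225} = \frac{19064}{7325}$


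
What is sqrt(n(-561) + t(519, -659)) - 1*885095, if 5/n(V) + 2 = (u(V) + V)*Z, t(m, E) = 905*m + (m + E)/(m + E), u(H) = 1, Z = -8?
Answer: -885095 + sqrt(9418571547254)/4478 ≈ -8.8441e+5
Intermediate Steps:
t(m, E) = 1 + 905*m (t(m, E) = 905*m + (E + m)/(E + m) = 905*m + 1 = 1 + 905*m)
n(V) = 5/(-10 - 8*V) (n(V) = 5/(-2 + (1 + V)*(-8)) = 5/(-2 + (-8 - 8*V)) = 5/(-10 - 8*V))
sqrt(n(-561) + t(519, -659)) - 1*885095 = sqrt(5/(2*(-5 - 4*(-561))) + (1 + 905*519)) - 1*885095 = sqrt(5/(2*(-5 + 2244)) + (1 + 469695)) - 885095 = sqrt((5/2)/2239 + 469696) - 885095 = sqrt((5/2)*(1/2239) + 469696) - 885095 = sqrt(5/4478 + 469696) - 885095 = sqrt(2103298693/4478) - 885095 = sqrt(9418571547254)/4478 - 885095 = -885095 + sqrt(9418571547254)/4478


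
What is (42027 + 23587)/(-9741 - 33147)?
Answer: -32807/21444 ≈ -1.5299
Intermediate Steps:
(42027 + 23587)/(-9741 - 33147) = 65614/(-42888) = 65614*(-1/42888) = -32807/21444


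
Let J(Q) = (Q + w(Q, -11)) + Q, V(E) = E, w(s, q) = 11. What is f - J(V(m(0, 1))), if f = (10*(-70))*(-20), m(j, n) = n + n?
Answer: 13985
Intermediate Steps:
m(j, n) = 2*n
J(Q) = 11 + 2*Q (J(Q) = (Q + 11) + Q = (11 + Q) + Q = 11 + 2*Q)
f = 14000 (f = -700*(-20) = 14000)
f - J(V(m(0, 1))) = 14000 - (11 + 2*(2*1)) = 14000 - (11 + 2*2) = 14000 - (11 + 4) = 14000 - 1*15 = 14000 - 15 = 13985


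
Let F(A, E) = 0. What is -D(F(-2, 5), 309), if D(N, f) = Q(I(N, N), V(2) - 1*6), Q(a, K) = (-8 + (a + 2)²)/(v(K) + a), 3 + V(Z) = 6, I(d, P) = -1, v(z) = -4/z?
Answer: 21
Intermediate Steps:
V(Z) = 3 (V(Z) = -3 + 6 = 3)
Q(a, K) = (-8 + (2 + a)²)/(a - 4/K) (Q(a, K) = (-8 + (a + 2)²)/(-4/K + a) = (-8 + (2 + a)²)/(a - 4/K))
D(N, f) = -21 (D(N, f) = (3 - 1*6)*(-8 + (2 - 1)²)/(-4 + (3 - 1*6)*(-1)) = (3 - 6)*(-8 + 1²)/(-4 + (3 - 6)*(-1)) = -3*(-8 + 1)/(-4 - 3*(-1)) = -3*(-7)/(-4 + 3) = -3*(-7)/(-1) = -3*(-1)*(-7) = -21)
-D(F(-2, 5), 309) = -1*(-21) = 21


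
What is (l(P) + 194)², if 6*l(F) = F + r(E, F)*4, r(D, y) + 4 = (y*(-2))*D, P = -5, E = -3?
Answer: 116281/4 ≈ 29070.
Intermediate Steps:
r(D, y) = -4 - 2*D*y (r(D, y) = -4 + (y*(-2))*D = -4 + (-2*y)*D = -4 - 2*D*y)
l(F) = -8/3 + 25*F/6 (l(F) = (F + (-4 - 2*(-3)*F)*4)/6 = (F + (-4 + 6*F)*4)/6 = (F + (-16 + 24*F))/6 = (-16 + 25*F)/6 = -8/3 + 25*F/6)
(l(P) + 194)² = ((-8/3 + (25/6)*(-5)) + 194)² = ((-8/3 - 125/6) + 194)² = (-47/2 + 194)² = (341/2)² = 116281/4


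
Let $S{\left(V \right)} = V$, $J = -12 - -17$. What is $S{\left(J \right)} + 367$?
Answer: $372$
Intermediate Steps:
$J = 5$ ($J = -12 + 17 = 5$)
$S{\left(J \right)} + 367 = 5 + 367 = 372$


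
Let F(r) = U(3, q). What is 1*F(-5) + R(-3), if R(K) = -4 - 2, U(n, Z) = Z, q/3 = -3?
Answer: -15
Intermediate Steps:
q = -9 (q = 3*(-3) = -9)
F(r) = -9
R(K) = -6
1*F(-5) + R(-3) = 1*(-9) - 6 = -9 - 6 = -15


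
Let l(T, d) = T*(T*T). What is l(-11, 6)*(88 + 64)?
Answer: -202312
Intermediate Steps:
l(T, d) = T³ (l(T, d) = T*T² = T³)
l(-11, 6)*(88 + 64) = (-11)³*(88 + 64) = -1331*152 = -202312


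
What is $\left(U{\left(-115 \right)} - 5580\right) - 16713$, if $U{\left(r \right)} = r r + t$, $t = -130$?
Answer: $-9198$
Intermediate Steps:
$U{\left(r \right)} = -130 + r^{2}$ ($U{\left(r \right)} = r r - 130 = r^{2} - 130 = -130 + r^{2}$)
$\left(U{\left(-115 \right)} - 5580\right) - 16713 = \left(\left(-130 + \left(-115\right)^{2}\right) - 5580\right) - 16713 = \left(\left(-130 + 13225\right) - 5580\right) - 16713 = \left(13095 - 5580\right) - 16713 = 7515 - 16713 = -9198$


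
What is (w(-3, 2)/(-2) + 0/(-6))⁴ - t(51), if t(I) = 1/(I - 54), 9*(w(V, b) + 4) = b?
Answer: 85708/6561 ≈ 13.063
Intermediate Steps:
w(V, b) = -4 + b/9
t(I) = 1/(-54 + I)
(w(-3, 2)/(-2) + 0/(-6))⁴ - t(51) = ((-4 + (⅑)*2)/(-2) + 0/(-6))⁴ - 1/(-54 + 51) = ((-4 + 2/9)*(-½) + 0*(-⅙))⁴ - 1/(-3) = (-34/9*(-½) + 0)⁴ - 1*(-⅓) = (17/9 + 0)⁴ + ⅓ = (17/9)⁴ + ⅓ = 83521/6561 + ⅓ = 85708/6561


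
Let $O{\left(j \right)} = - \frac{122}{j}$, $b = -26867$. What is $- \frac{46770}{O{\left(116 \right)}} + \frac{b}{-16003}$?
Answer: $\frac{43412336867}{976183} \approx 44472.0$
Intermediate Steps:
$- \frac{46770}{O{\left(116 \right)}} + \frac{b}{-16003} = - \frac{46770}{\left(-122\right) \frac{1}{116}} - \frac{26867}{-16003} = - \frac{46770}{\left(-122\right) \frac{1}{116}} - - \frac{26867}{16003} = - \frac{46770}{- \frac{61}{58}} + \frac{26867}{16003} = \left(-46770\right) \left(- \frac{58}{61}\right) + \frac{26867}{16003} = \frac{2712660}{61} + \frac{26867}{16003} = \frac{43412336867}{976183}$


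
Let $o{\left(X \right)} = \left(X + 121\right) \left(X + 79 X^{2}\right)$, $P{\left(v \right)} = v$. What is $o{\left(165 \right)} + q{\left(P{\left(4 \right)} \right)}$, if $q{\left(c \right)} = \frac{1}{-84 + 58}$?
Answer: $\frac{15994389839}{26} \approx 6.1517 \cdot 10^{8}$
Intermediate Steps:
$q{\left(c \right)} = - \frac{1}{26}$ ($q{\left(c \right)} = \frac{1}{-26} = - \frac{1}{26}$)
$o{\left(X \right)} = \left(121 + X\right) \left(X + 79 X^{2}\right)$
$o{\left(165 \right)} + q{\left(P{\left(4 \right)} \right)} = 165 \left(121 + 79 \cdot 165^{2} + 9560 \cdot 165\right) - \frac{1}{26} = 165 \left(121 + 79 \cdot 27225 + 1577400\right) - \frac{1}{26} = 165 \left(121 + 2150775 + 1577400\right) - \frac{1}{26} = 165 \cdot 3728296 - \frac{1}{26} = 615168840 - \frac{1}{26} = \frac{15994389839}{26}$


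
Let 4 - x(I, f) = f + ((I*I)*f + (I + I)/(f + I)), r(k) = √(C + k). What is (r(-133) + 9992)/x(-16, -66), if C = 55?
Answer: 204836/347795 + 41*I*√78/695590 ≈ 0.58896 + 0.00052057*I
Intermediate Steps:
r(k) = √(55 + k)
x(I, f) = 4 - f - f*I² - 2*I/(I + f) (x(I, f) = 4 - (f + ((I*I)*f + (I + I)/(f + I))) = 4 - (f + (I²*f + (2*I)/(I + f))) = 4 - (f + (f*I² + 2*I/(I + f))) = 4 - (f + f*I² + 2*I/(I + f)) = 4 + (-f - f*I² - 2*I/(I + f)) = 4 - f - f*I² - 2*I/(I + f))
(r(-133) + 9992)/x(-16, -66) = (√(55 - 133) + 9992)/(((-1*(-66)² + 2*(-16) + 4*(-66) - 1*(-16)*(-66) - 1*(-66)*(-16)³ - 1*(-16)²*(-66)²)/(-16 - 66))) = (√(-78) + 9992)/(((-1*4356 - 32 - 264 - 1056 - 1*(-66)*(-4096) - 1*256*4356)/(-82))) = (I*√78 + 9992)/((-(-4356 - 32 - 264 - 1056 - 270336 - 1115136)/82)) = (9992 + I*√78)/((-1/82*(-1391180))) = (9992 + I*√78)/(695590/41) = (9992 + I*√78)*(41/695590) = 204836/347795 + 41*I*√78/695590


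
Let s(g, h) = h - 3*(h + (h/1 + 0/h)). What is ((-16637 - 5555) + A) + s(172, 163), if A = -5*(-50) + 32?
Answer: -22725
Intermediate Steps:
A = 282 (A = 250 + 32 = 282)
s(g, h) = -5*h (s(g, h) = h - 3*(h + (h*1 + 0)) = h - 3*(h + (h + 0)) = h - 3*(h + h) = h - 6*h = -5*h)
((-16637 - 5555) + A) + s(172, 163) = ((-16637 - 5555) + 282) - 5*163 = (-22192 + 282) - 815 = -21910 - 815 = -22725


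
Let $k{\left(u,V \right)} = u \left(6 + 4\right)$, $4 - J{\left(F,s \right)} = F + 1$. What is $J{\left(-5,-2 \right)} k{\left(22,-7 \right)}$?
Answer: $1760$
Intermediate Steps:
$J{\left(F,s \right)} = 3 - F$ ($J{\left(F,s \right)} = 4 - \left(F + 1\right) = 4 - \left(1 + F\right) = 3 - F$)
$k{\left(u,V \right)} = 10 u$ ($k{\left(u,V \right)} = u 10 = 10 u$)
$J{\left(-5,-2 \right)} k{\left(22,-7 \right)} = \left(3 - -5\right) 10 \cdot 22 = \left(3 + 5\right) 220 = 8 \cdot 220 = 1760$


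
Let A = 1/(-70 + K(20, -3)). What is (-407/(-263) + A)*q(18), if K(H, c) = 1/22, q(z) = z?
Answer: 1241174/44973 ≈ 27.598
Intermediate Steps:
K(H, c) = 1/22
A = -22/1539 (A = 1/(-70 + 1/22) = 1/(-1539/22) = -22/1539 ≈ -0.014295)
(-407/(-263) + A)*q(18) = (-407/(-263) - 22/1539)*18 = (-407*(-1/263) - 22/1539)*18 = (407/263 - 22/1539)*18 = (620587/404757)*18 = 1241174/44973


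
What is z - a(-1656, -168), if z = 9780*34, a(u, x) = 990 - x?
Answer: 331362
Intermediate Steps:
z = 332520
z - a(-1656, -168) = 332520 - (990 - 1*(-168)) = 332520 - (990 + 168) = 332520 - 1*1158 = 332520 - 1158 = 331362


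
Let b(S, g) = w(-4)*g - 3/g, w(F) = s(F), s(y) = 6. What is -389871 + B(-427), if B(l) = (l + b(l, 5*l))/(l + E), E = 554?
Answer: -105739833287/271145 ≈ -3.8998e+5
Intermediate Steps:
w(F) = 6
b(S, g) = -3/g + 6*g (b(S, g) = 6*g - 3/g = -3/g + 6*g)
B(l) = (31*l - 3/(5*l))/(554 + l) (B(l) = (l + (-3*1/(5*l) + 6*(5*l)))/(l + 554) = (l + (-3/(5*l) + 30*l))/(554 + l) = (l + (30*l - 3/(5*l)))/(554 + l) = (31*l - 3/(5*l))/(554 + l))
-389871 + B(-427) = -389871 + (⅕)*(-3 + 155*(-427)²)/(-427*(554 - 427)) = -389871 + (⅕)*(-1/427)*(-3 + 155*182329)/127 = -389871 + (⅕)*(-1/427)*(1/127)*(-3 + 28260995) = -389871 + (⅕)*(-1/427)*(1/127)*28260992 = -389871 - 28260992/271145 = -105739833287/271145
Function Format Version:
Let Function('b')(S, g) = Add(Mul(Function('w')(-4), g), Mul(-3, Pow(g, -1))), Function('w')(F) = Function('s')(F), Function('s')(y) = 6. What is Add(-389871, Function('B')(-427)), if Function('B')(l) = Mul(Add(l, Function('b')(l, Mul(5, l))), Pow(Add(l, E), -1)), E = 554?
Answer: Rational(-105739833287, 271145) ≈ -3.8998e+5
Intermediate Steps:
Function('w')(F) = 6
Function('b')(S, g) = Add(Mul(-3, Pow(g, -1)), Mul(6, g)) (Function('b')(S, g) = Add(Mul(6, g), Mul(-3, Pow(g, -1))) = Add(Mul(-3, Pow(g, -1)), Mul(6, g)))
Function('B')(l) = Mul(Pow(Add(554, l), -1), Add(Mul(31, l), Mul(Rational(-3, 5), Pow(l, -1)))) (Function('B')(l) = Mul(Add(l, Add(Mul(-3, Pow(Mul(5, l), -1)), Mul(6, Mul(5, l)))), Pow(Add(l, 554), -1)) = Mul(Add(l, Add(Mul(-3, Mul(Rational(1, 5), Pow(l, -1))), Mul(30, l))), Pow(Add(554, l), -1)) = Mul(Add(l, Add(Mul(Rational(-3, 5), Pow(l, -1)), Mul(30, l))), Pow(Add(554, l), -1)) = Mul(Add(l, Add(Mul(30, l), Mul(Rational(-3, 5), Pow(l, -1)))), Pow(Add(554, l), -1)) = Mul(Add(Mul(31, l), Mul(Rational(-3, 5), Pow(l, -1))), Pow(Add(554, l), -1)) = Mul(Pow(Add(554, l), -1), Add(Mul(31, l), Mul(Rational(-3, 5), Pow(l, -1)))))
Add(-389871, Function('B')(-427)) = Add(-389871, Mul(Rational(1, 5), Pow(-427, -1), Pow(Add(554, -427), -1), Add(-3, Mul(155, Pow(-427, 2))))) = Add(-389871, Mul(Rational(1, 5), Rational(-1, 427), Pow(127, -1), Add(-3, Mul(155, 182329)))) = Add(-389871, Mul(Rational(1, 5), Rational(-1, 427), Rational(1, 127), Add(-3, 28260995))) = Add(-389871, Mul(Rational(1, 5), Rational(-1, 427), Rational(1, 127), 28260992)) = Add(-389871, Rational(-28260992, 271145)) = Rational(-105739833287, 271145)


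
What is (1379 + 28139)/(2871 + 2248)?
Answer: 29518/5119 ≈ 5.7664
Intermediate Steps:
(1379 + 28139)/(2871 + 2248) = 29518/5119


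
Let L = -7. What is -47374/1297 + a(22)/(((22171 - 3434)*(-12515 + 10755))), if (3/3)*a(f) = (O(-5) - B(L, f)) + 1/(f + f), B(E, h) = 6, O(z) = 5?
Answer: -68739355590949/1881938284160 ≈ -36.526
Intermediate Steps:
a(f) = -1 + 1/(2*f) (a(f) = (5 - 1*6) + 1/(f + f) = (5 - 6) + 1/(2*f) = -1 + 1/(2*f))
-47374/1297 + a(22)/(((22171 - 3434)*(-12515 + 10755))) = -47374/1297 + ((1/2 - 1*22)/22)/(((22171 - 3434)*(-12515 + 10755))) = -47374*1/1297 + ((1/2 - 22)/22)/((18737*(-1760))) = -47374/1297 + ((1/22)*(-43/2))/(-32977120) = -47374/1297 - 43/44*(-1/32977120) = -47374/1297 + 43/1450993280 = -68739355590949/1881938284160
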